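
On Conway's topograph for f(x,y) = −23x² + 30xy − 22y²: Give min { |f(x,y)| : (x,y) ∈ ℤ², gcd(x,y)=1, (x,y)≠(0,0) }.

translate: b→16 (≡-30 mod 46), so (23,-30,22)→(23,16,15)
flip: (23,16,15)→(15,-16,23)
translate: b→14 (≡-16 mod 30), so (15,-16,23)→(15,14,22)
reduced (well bottom): (15,14,22) with a≤c, −a<b≤a
well minimum |f| = |-15| = 15 (negative-definite)

15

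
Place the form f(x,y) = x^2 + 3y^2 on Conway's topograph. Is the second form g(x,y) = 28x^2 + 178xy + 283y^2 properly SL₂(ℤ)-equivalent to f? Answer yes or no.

D₁ = -12, D₂ = -12
f: reduced (well bottom): (1,0,3) with a≤c, −a<b≤a
g: translate: b→10 (≡178 mod 56), so (28,178,283)→(28,10,1)
g: flip: (28,10,1)→(1,-10,28)
g: translate: b→0 (≡-10 mod 2), so (1,-10,28)→(1,0,3)
g: reduced (well bottom): (1,0,3) with a≤c, −a<b≤a
reduced forms (1, 0, 3) vs (1, 0, 3) ⇒ equivalent

yes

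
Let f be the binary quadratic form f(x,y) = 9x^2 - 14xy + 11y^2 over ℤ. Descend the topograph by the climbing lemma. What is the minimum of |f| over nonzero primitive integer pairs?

translate: b→4 (≡-14 mod 18), so (9,-14,11)→(9,4,6)
flip: (9,4,6)→(6,-4,9)
reduced (well bottom): (6,-4,9) with a≤c, −a<b≤a
well minimum = a = 6

6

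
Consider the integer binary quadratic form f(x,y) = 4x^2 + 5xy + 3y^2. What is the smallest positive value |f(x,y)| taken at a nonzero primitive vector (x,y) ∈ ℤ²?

translate: b→-3 (≡5 mod 8), so (4,5,3)→(4,-3,2)
flip: (4,-3,2)→(2,3,4)
translate: b→-1 (≡3 mod 4), so (2,3,4)→(2,-1,3)
reduced (well bottom): (2,-1,3) with a≤c, −a<b≤a
well minimum = a = 2

2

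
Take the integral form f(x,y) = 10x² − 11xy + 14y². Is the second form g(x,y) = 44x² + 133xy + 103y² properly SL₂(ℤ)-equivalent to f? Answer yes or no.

D₁ = -439, D₂ = -439
f: translate: b→9 (≡-11 mod 20), so (10,-11,14)→(10,9,13)
f: reduced (well bottom): (10,9,13) with a≤c, −a<b≤a
g: translate: b→-43 (≡133 mod 88), so (44,133,103)→(44,-43,13)
g: flip: (44,-43,13)→(13,43,44)
g: translate: b→-9 (≡43 mod 26), so (13,43,44)→(13,-9,10)
g: flip: (13,-9,10)→(10,9,13)
g: reduced (well bottom): (10,9,13) with a≤c, −a<b≤a
reduced forms (10, 9, 13) vs (10, 9, 13) ⇒ equivalent

yes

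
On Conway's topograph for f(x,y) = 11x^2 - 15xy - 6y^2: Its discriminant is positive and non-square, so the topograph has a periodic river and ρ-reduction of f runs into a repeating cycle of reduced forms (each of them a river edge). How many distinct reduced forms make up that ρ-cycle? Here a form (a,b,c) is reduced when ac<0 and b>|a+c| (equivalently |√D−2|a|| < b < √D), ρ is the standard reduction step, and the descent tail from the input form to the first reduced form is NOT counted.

D = 489, ⌊√D⌋ = 22
descent: ρ → (-6,15,11)  [lands on river]
river: ρ → (11,7,-10)
river: ρ → (-10,13,8)
river: ρ → (8,19,-4)
river: ρ → (-4,21,3)
river: ρ → (3,21,-4)
river: ρ → (-4,19,8)
river: ρ → (8,13,-10)
river: ρ → (-10,7,11)
river: ρ → (11,15,-6)
river: ρ → (-6,21,2)
river: ρ → (2,19,-16)
river: ρ → (-16,13,5)
river: ρ → (5,17,-10)
river: ρ → (-10,3,12)
river: ρ → (12,21,-1)
river: ρ → (-1,21,12)
river: ρ → (12,3,-10)
river: ρ → (-10,17,5)
river: ρ → (5,13,-16)
river: ρ → (-16,19,2)
river: ρ → (2,21,-6)
ρ-cycle length = 22 (tail of 1 descent step not counted)

22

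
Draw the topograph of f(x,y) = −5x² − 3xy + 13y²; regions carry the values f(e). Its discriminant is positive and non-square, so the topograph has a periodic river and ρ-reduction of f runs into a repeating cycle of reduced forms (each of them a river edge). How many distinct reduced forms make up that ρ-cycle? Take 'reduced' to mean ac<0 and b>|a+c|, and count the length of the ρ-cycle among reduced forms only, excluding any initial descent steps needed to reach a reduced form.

D = 269, ⌊√D⌋ = 16
descent: ρ → (13,3,-5)
descent: ρ → (-5,7,11)  [lands on river]
river: ρ → (11,15,-1)
river: ρ → (-1,15,11)
river: ρ → (11,7,-5)
river: ρ → (-5,13,5)
river: ρ → (5,7,-11)
river: ρ → (-11,15,1)
river: ρ → (1,15,-11)
river: ρ → (-11,7,5)
river: ρ → (5,13,-5)
ρ-cycle length = 10 (tail of 2 descent steps not counted)

10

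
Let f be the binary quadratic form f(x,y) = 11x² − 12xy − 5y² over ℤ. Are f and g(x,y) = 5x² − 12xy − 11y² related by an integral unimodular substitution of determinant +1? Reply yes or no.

D₁ = 364, D₂ = 364
river cycle of f (length 8): (-5, 12, 11), (11, 10, -6), (-6, 14, 7), (7, 14, -6), (-6, 10, 11), (11, 12, -5), (-5, 18, 2), (2, 18, -5)
river cycle of g (length 8): (-11, 12, 5), (5, 18, -2), (-2, 18, 5), (5, 12, -11), (-11, 10, 6), (6, 14, -7), (-7, 14, 6), (6, 10, -11)
cycles differ ⇒ inequivalent

no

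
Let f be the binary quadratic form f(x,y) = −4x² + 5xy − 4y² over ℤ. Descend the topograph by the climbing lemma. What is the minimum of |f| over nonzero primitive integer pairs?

translate: b→3 (≡-5 mod 8), so (4,-5,4)→(4,3,3)
flip: (4,3,3)→(3,-3,4)
translate: b→3 (≡-3 mod 6), so (3,-3,4)→(3,3,4)
reduced (well bottom): (3,3,4) with a≤c, −a<b≤a
well minimum |f| = |-3| = 3 (negative-definite)

3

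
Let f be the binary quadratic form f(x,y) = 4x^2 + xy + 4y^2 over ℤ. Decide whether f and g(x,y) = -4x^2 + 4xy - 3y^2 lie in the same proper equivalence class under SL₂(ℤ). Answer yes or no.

D₁ = -63, D₂ = -32
discriminants differ ⇒ not SL₂(ℤ)-equivalent

no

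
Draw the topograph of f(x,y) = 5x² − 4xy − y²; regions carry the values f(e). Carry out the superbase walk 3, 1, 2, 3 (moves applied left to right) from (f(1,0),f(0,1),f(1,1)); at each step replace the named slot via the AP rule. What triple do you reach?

start (5,-1,0) = (f(1,0),f(0,1),f(1,1))
replace slot 3: 2·(5+(-1)) − 0 = 8 → (5,-1,8)
replace slot 1: 2·((-1)+8) − 5 = 9 → (9,-1,8)
replace slot 2: 2·(9+8) − (-1) = 35 → (9,35,8)
replace slot 3: 2·(9+35) − 8 = 80 → (9,35,80)

9,35,80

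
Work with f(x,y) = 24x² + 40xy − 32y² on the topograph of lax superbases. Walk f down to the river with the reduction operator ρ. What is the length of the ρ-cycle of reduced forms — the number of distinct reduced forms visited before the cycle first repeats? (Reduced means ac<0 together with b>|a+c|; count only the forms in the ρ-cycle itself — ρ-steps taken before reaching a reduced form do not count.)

D = 4672, ⌊√D⌋ = 68
river: ρ → (-32,24,32)
river: ρ → (32,40,-24)
river: ρ → (-24,56,16)
river: ρ → (16,40,-48)
river: ρ → (-48,56,8)
river: ρ → (8,56,-48)
river: ρ → (-48,40,16)
river: ρ → (16,56,-24)
river: ρ → (-24,40,32)
river: ρ → (32,24,-32)
river: ρ → (-32,40,24)
river: ρ → (24,56,-16)
river: ρ → (-16,40,48)
river: ρ → (48,56,-8)
river: ρ → (-8,56,48)
river: ρ → (48,40,-16)
river: ρ → (-16,56,24)
river: ρ → (24,40,-32)
ρ-cycle length = 18 (tail of 0 descent steps not counted)

18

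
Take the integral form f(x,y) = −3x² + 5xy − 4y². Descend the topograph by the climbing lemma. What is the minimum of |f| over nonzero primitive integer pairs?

translate: b→1 (≡-5 mod 6), so (3,-5,4)→(3,1,2)
flip: (3,1,2)→(2,-1,3)
reduced (well bottom): (2,-1,3) with a≤c, −a<b≤a
well minimum |f| = |-2| = 2 (negative-definite)

2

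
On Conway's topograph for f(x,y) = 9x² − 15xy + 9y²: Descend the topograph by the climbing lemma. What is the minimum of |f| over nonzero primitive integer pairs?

translate: b→3 (≡-15 mod 18), so (9,-15,9)→(9,3,3)
flip: (9,3,3)→(3,-3,9)
translate: b→3 (≡-3 mod 6), so (3,-3,9)→(3,3,9)
reduced (well bottom): (3,3,9) with a≤c, −a<b≤a
well minimum = a = 3

3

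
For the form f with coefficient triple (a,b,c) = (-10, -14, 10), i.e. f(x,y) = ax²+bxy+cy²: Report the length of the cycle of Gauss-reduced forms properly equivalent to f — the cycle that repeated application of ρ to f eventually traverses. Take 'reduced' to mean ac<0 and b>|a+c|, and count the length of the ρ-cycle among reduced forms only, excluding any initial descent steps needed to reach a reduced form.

D = 596, ⌊√D⌋ = 24
descent: ρ → (10,14,-10)  [lands on river]
river: ρ → (-10,6,14)
river: ρ → (14,22,-2)
river: ρ → (-2,22,14)
river: ρ → (14,6,-10)
river: ρ → (-10,14,10)
river: ρ → (10,6,-14)
river: ρ → (-14,22,2)
river: ρ → (2,22,-14)
river: ρ → (-14,6,10)
ρ-cycle length = 10 (tail of 1 descent step not counted)

10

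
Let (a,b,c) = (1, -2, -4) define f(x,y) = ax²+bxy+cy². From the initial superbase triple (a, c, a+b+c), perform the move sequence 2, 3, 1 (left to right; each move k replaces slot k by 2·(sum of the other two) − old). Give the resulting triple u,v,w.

start (1,-4,-5) = (f(1,0),f(0,1),f(1,1))
replace slot 2: 2·(1+(-5)) − (-4) = -4 → (1,-4,-5)
replace slot 3: 2·(1+(-4)) − (-5) = -1 → (1,-4,-1)
replace slot 1: 2·((-4)+(-1)) − 1 = -11 → (-11,-4,-1)

-11,-4,-1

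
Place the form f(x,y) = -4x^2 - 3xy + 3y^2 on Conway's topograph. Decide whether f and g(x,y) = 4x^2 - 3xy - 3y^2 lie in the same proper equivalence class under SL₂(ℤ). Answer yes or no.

D₁ = 57, D₂ = 57
river cycle of f (length 6): (3, 3, -4), (-4, 5, 2), (2, 7, -1), (-1, 7, 2), (2, 5, -4), (-4, 3, 3)
river cycle of g (length 6): (-3, 3, 4), (4, 5, -2), (-2, 7, 1), (1, 7, -2), (-2, 5, 4), (4, 3, -3)
cycles differ ⇒ inequivalent

no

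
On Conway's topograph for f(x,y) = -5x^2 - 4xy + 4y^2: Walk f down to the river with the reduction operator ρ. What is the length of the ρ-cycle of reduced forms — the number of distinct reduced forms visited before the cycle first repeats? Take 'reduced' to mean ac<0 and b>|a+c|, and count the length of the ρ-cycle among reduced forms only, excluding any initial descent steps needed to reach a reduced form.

D = 96, ⌊√D⌋ = 9
descent: ρ → (4,4,-5)  [lands on river]
river: ρ → (-5,6,3)
river: ρ → (3,6,-5)
river: ρ → (-5,4,4)
ρ-cycle length = 4 (tail of 1 descent step not counted)

4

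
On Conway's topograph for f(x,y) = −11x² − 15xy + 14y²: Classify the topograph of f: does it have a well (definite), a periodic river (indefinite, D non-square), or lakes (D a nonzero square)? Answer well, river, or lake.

D = b²−4ac = (-15)² − 4·(-11)·14 = 841
D = 29² is a perfect square ⇒ form factors over ℤ ⇒ lakes

lake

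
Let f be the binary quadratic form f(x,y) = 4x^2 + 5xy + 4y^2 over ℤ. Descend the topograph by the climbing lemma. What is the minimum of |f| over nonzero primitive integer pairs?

translate: b→-3 (≡5 mod 8), so (4,5,4)→(4,-3,3)
flip: (4,-3,3)→(3,3,4)
reduced (well bottom): (3,3,4) with a≤c, −a<b≤a
well minimum = a = 3

3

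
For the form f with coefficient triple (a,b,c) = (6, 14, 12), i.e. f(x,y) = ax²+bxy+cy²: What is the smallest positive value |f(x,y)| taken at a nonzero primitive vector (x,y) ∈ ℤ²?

translate: b→2 (≡14 mod 12), so (6,14,12)→(6,2,4)
flip: (6,2,4)→(4,-2,6)
reduced (well bottom): (4,-2,6) with a≤c, −a<b≤a
well minimum = a = 4

4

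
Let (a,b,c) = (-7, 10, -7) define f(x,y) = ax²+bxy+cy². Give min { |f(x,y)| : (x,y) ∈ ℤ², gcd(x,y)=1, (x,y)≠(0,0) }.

translate: b→4 (≡-10 mod 14), so (7,-10,7)→(7,4,4)
flip: (7,4,4)→(4,-4,7)
translate: b→4 (≡-4 mod 8), so (4,-4,7)→(4,4,7)
reduced (well bottom): (4,4,7) with a≤c, −a<b≤a
well minimum |f| = |-4| = 4 (negative-definite)

4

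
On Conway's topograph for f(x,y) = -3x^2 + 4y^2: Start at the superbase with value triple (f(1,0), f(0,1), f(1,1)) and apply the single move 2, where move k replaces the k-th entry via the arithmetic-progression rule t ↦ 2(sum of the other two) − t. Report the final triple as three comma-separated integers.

start (-3,4,1) = (f(1,0),f(0,1),f(1,1))
replace slot 2: 2·((-3)+1) − 4 = -8 → (-3,-8,1)

-3,-8,1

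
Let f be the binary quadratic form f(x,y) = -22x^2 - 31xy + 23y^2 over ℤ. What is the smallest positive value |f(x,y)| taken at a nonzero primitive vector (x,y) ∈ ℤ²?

descent: ρ → (23,31,-22)  [lands on river]
river: ρ → (-22,13,32)
river: ρ → (32,51,-3)
river: ρ → (-3,51,32)
river: ρ → (32,13,-22)
river: ρ → (-22,31,23)
river: ρ → (23,15,-30)
river: ρ → (-30,45,8)
river: ρ → (8,51,-12)
river: ρ → (-12,45,20)
river: ρ → (20,35,-22)
river: ρ → (-22,53,2)
river: ρ → (2,51,-48)
river: ρ → (-48,45,5)
river: ρ → (5,45,-48)
river: ρ → (-48,51,2)
river: ρ → (2,53,-22)
river: ρ → (-22,35,20)
river: ρ → (20,45,-12)
river: ρ → (-12,51,8)
river: ρ → (8,45,-30)
river: ρ → (-30,15,23)
closes: descent 1, river 22
min |a| on river = 2

2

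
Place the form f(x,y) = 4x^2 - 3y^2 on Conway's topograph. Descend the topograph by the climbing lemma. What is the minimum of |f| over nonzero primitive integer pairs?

descent: ρ → (-3,6,1)  [lands on river]
river: ρ → (1,6,-3)
closes: descent 1, river 2
min |a| on river = 1

1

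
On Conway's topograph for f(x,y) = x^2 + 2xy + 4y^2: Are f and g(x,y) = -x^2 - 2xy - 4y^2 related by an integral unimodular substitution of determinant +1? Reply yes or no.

D₁ = -12, D₂ = -12
f: translate: b→0 (≡2 mod 2), so (1,2,4)→(1,0,3)
f: reduced (well bottom): (1,0,3) with a≤c, −a<b≤a
g is negative-definite; reduce −g:
−g: translate: b→0 (≡2 mod 2), so (1,2,4)→(1,0,3)
−g: reduced (well bottom): (1,0,3) with a≤c, −a<b≤a
flip sign back: reduced form of g is (-1,0,-3)
reduced forms (1, 0, 3) vs (-1, 0, -3) ⇒ inequivalent

no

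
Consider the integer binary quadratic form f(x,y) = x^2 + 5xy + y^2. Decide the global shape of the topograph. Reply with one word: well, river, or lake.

D = b²−4ac = 5² − 4·1·1 = 21
D > 0 non-square ⇒ indefinite ⇒ periodic river

river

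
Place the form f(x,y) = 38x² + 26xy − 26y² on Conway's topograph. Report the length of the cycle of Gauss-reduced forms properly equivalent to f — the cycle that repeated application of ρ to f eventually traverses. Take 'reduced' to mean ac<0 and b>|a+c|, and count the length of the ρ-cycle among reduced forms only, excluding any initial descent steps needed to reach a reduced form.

D = 4628, ⌊√D⌋ = 68
river: ρ → (-26,26,38)
river: ρ → (38,50,-14)
river: ρ → (-14,62,14)
river: ρ → (14,50,-38)
river: ρ → (-38,26,26)
river: ρ → (26,26,-38)
river: ρ → (-38,50,14)
river: ρ → (14,62,-14)
river: ρ → (-14,50,38)
river: ρ → (38,26,-26)
ρ-cycle length = 10 (tail of 0 descent steps not counted)

10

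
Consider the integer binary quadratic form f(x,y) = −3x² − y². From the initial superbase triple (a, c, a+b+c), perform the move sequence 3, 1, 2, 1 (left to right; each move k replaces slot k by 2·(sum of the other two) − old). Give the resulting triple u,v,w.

start (-3,-1,-4) = (f(1,0),f(0,1),f(1,1))
replace slot 3: 2·((-3)+(-1)) − (-4) = -4 → (-3,-1,-4)
replace slot 1: 2·((-1)+(-4)) − (-3) = -7 → (-7,-1,-4)
replace slot 2: 2·((-7)+(-4)) − (-1) = -21 → (-7,-21,-4)
replace slot 1: 2·((-21)+(-4)) − (-7) = -43 → (-43,-21,-4)

-43,-21,-4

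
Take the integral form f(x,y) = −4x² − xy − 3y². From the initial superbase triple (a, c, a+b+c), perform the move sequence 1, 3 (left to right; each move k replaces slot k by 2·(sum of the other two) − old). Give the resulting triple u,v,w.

start (-4,-3,-8) = (f(1,0),f(0,1),f(1,1))
replace slot 1: 2·((-3)+(-8)) − (-4) = -18 → (-18,-3,-8)
replace slot 3: 2·((-18)+(-3)) − (-8) = -34 → (-18,-3,-34)

-18,-3,-34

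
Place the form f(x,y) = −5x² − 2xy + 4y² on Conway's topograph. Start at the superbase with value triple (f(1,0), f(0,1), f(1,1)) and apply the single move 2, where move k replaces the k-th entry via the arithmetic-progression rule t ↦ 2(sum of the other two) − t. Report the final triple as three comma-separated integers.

start (-5,4,-3) = (f(1,0),f(0,1),f(1,1))
replace slot 2: 2·((-5)+(-3)) − 4 = -20 → (-5,-20,-3)

-5,-20,-3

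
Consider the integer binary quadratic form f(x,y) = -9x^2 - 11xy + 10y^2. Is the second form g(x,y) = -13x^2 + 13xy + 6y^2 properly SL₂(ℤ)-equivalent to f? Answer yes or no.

D₁ = 481, D₂ = 481
river cycle of f (length 30): (10, 11, -9), (-9, 7, 12), (12, 17, -4), (-4, 15, 16), (16, 17, -3), (-3, 19, 10), (10, 21, -1), (-1, 21, 10), (10, 19, -3), (-3, 17, 16), … (20 more)
river cycle of g (length 26): (6, 11, -15), (-15, 19, 2), (2, 21, -5), (-5, 19, 6), (6, 17, -8), (-8, 15, 8), (8, 17, -6), (-6, 19, 5), (5, 21, -2), (-2, 19, 15), … (16 more)
cycles differ ⇒ inequivalent

no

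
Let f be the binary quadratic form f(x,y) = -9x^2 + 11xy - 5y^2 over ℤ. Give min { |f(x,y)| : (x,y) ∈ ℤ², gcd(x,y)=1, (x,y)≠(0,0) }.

translate: b→7 (≡-11 mod 18), so (9,-11,5)→(9,7,3)
flip: (9,7,3)→(3,-7,9)
translate: b→-1 (≡-7 mod 6), so (3,-7,9)→(3,-1,5)
reduced (well bottom): (3,-1,5) with a≤c, −a<b≤a
well minimum |f| = |-3| = 3 (negative-definite)

3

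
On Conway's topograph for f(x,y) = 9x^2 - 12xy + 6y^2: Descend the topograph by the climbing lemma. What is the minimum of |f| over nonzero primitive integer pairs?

translate: b→6 (≡-12 mod 18), so (9,-12,6)→(9,6,3)
flip: (9,6,3)→(3,-6,9)
translate: b→0 (≡-6 mod 6), so (3,-6,9)→(3,0,6)
reduced (well bottom): (3,0,6) with a≤c, −a<b≤a
well minimum = a = 3

3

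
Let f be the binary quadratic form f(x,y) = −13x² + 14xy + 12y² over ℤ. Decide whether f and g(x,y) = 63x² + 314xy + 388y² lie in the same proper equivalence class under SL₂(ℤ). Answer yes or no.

D₁ = 820, D₂ = 820
river cycle of f (length 12): (12, 10, -15), (-15, 20, 7), (7, 22, -12), (-12, 26, 3), (3, 28, -3), (-3, 26, 12), (12, 22, -7), (-7, 20, 15), (15, 10, -12), (-12, 14, 13), … (2 more)
river cycle of g (length 12): (12, 10, -15), (-15, 20, 7), (7, 22, -12), (-12, 26, 3), (3, 28, -3), (-3, 26, 12), (12, 22, -7), (-7, 20, 15), (15, 10, -12), (-12, 14, 13), … (2 more)
cycles coincide ⇒ equivalent

yes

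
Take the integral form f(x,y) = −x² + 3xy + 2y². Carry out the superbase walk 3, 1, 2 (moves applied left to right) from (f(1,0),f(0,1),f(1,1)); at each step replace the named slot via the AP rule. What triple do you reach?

start (-1,2,4) = (f(1,0),f(0,1),f(1,1))
replace slot 3: 2·((-1)+2) − 4 = -2 → (-1,2,-2)
replace slot 1: 2·(2+(-2)) − (-1) = 1 → (1,2,-2)
replace slot 2: 2·(1+(-2)) − 2 = -4 → (1,-4,-2)

1,-4,-2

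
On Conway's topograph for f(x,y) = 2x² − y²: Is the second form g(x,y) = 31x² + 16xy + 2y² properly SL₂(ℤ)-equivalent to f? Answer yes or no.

D₁ = 8, D₂ = 8
river cycle of f (length 2): (-1, 2, 1), (1, 2, -1)
river cycle of g (length 2): (-1, 2, 1), (1, 2, -1)
cycles coincide ⇒ equivalent

yes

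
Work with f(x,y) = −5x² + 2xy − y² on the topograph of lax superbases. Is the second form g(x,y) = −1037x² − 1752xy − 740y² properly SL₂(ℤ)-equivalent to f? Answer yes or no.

D₁ = -16, D₂ = -16
f is negative-definite; reduce −f:
−f: flip: (5,-2,1)→(1,2,5)
−f: translate: b→0 (≡2 mod 2), so (1,2,5)→(1,0,4)
−f: reduced (well bottom): (1,0,4) with a≤c, −a<b≤a
flip sign back: reduced form of f is (-1,0,-4)
g is negative-definite; reduce −g:
−g: translate: b→-322 (≡1752 mod 2074), so (1037,1752,740)→(1037,-322,25)
−g: flip: (1037,-322,25)→(25,322,1037)
−g: translate: b→22 (≡322 mod 50), so (25,322,1037)→(25,22,5)
−g: flip: (25,22,5)→(5,-22,25)
−g: translate: b→-2 (≡-22 mod 10), so (5,-22,25)→(5,-2,1)
−g: flip: (5,-2,1)→(1,2,5)
−g: translate: b→0 (≡2 mod 2), so (1,2,5)→(1,0,4)
−g: reduced (well bottom): (1,0,4) with a≤c, −a<b≤a
flip sign back: reduced form of g is (-1,0,-4)
reduced forms (-1, 0, -4) vs (-1, 0, -4) ⇒ equivalent

yes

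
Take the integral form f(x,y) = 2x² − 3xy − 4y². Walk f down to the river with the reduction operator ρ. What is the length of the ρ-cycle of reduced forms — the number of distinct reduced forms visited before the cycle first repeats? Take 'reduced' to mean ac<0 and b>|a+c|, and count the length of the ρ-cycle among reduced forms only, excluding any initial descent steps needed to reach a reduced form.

D = 41, ⌊√D⌋ = 6
descent: ρ → (-4,3,2)  [lands on river]
river: ρ → (2,5,-2)
river: ρ → (-2,3,4)
river: ρ → (4,5,-1)
river: ρ → (-1,5,4)
river: ρ → (4,3,-2)
river: ρ → (-2,5,2)
river: ρ → (2,3,-4)
river: ρ → (-4,5,1)
river: ρ → (1,5,-4)
ρ-cycle length = 10 (tail of 1 descent step not counted)

10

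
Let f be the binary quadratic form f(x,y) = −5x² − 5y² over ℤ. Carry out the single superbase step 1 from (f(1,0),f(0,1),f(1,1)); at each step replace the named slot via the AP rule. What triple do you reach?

start (-5,-5,-10) = (f(1,0),f(0,1),f(1,1))
replace slot 1: 2·((-5)+(-10)) − (-5) = -25 → (-25,-5,-10)

-25,-5,-10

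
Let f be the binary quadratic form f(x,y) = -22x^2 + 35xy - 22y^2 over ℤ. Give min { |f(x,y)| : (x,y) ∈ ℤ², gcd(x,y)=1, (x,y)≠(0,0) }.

translate: b→9 (≡-35 mod 44), so (22,-35,22)→(22,9,9)
flip: (22,9,9)→(9,-9,22)
translate: b→9 (≡-9 mod 18), so (9,-9,22)→(9,9,22)
reduced (well bottom): (9,9,22) with a≤c, −a<b≤a
well minimum |f| = |-9| = 9 (negative-definite)

9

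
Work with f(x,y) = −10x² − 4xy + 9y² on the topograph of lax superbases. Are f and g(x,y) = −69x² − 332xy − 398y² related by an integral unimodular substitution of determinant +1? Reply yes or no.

D₁ = 376, D₂ = 376
river cycle of f (length 16): (9, 4, -10), (-10, 16, 3), (3, 14, -15), (-15, 16, 2), (2, 16, -15), (-15, 14, 3), (3, 16, -10), (-10, 4, 9), (9, 14, -5), (-5, 16, 6), … (6 more)
river cycle of g (length 16): (-10, 16, 3), (3, 14, -15), (-15, 16, 2), (2, 16, -15), (-15, 14, 3), (3, 16, -10), (-10, 4, 9), (9, 14, -5), (-5, 16, 6), (6, 8, -13), … (6 more)
cycles coincide ⇒ equivalent

yes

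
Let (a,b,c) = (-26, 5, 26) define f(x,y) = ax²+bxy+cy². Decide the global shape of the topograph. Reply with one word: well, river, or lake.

D = b²−4ac = 5² − 4·(-26)·26 = 2729
D > 0 non-square ⇒ indefinite ⇒ periodic river

river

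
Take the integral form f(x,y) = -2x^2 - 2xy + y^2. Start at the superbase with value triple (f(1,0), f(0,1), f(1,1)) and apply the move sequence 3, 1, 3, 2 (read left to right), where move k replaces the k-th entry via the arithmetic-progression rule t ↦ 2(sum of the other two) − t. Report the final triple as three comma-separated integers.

start (-2,1,-3) = (f(1,0),f(0,1),f(1,1))
replace slot 3: 2·((-2)+1) − (-3) = 1 → (-2,1,1)
replace slot 1: 2·(1+1) − (-2) = 6 → (6,1,1)
replace slot 3: 2·(6+1) − 1 = 13 → (6,1,13)
replace slot 2: 2·(6+13) − 1 = 37 → (6,37,13)

6,37,13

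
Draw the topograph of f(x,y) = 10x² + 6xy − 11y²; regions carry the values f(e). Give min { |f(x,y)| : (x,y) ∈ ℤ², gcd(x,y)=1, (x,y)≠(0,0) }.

river: ρ → (-11,16,5)
river: ρ → (5,14,-14)
river: ρ → (-14,14,5)
river: ρ → (5,16,-11)
river: ρ → (-11,6,10)
river: ρ → (10,14,-7)
river: ρ → (-7,14,10)
river: ρ → (10,6,-11)
closes: descent 0, river 8
min |a| on river = 5

5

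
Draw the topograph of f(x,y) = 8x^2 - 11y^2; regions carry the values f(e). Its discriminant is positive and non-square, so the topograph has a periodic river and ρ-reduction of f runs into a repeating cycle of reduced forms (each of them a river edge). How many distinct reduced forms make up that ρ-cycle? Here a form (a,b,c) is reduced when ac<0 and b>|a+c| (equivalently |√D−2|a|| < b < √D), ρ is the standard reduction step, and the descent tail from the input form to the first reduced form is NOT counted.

D = 352, ⌊√D⌋ = 18
descent: ρ → (-11,0,8)
descent: ρ → (8,16,-3)  [lands on river]
river: ρ → (-3,14,13)
river: ρ → (13,12,-4)
river: ρ → (-4,12,13)
river: ρ → (13,14,-3)
river: ρ → (-3,16,8)
ρ-cycle length = 6 (tail of 2 descent steps not counted)

6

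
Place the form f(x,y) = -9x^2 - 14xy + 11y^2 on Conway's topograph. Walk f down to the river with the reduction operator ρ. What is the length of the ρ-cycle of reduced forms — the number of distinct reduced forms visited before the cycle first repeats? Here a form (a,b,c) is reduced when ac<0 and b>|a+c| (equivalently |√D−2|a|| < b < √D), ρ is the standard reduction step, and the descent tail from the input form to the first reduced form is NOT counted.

D = 592, ⌊√D⌋ = 24
descent: ρ → (11,14,-9)  [lands on river]
river: ρ → (-9,22,3)
river: ρ → (3,20,-16)
river: ρ → (-16,12,7)
river: ρ → (7,16,-12)
river: ρ → (-12,8,11)
ρ-cycle length = 6 (tail of 1 descent step not counted)

6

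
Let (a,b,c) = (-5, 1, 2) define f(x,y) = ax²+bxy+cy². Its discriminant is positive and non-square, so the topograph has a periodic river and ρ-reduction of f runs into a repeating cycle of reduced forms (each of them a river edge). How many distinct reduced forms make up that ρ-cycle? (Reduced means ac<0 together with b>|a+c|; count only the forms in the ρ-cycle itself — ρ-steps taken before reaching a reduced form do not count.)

D = 41, ⌊√D⌋ = 6
descent: ρ → (2,3,-4)  [lands on river]
river: ρ → (-4,5,1)
river: ρ → (1,5,-4)
river: ρ → (-4,3,2)
river: ρ → (2,5,-2)
river: ρ → (-2,3,4)
river: ρ → (4,5,-1)
river: ρ → (-1,5,4)
river: ρ → (4,3,-2)
river: ρ → (-2,5,2)
ρ-cycle length = 10 (tail of 1 descent step not counted)

10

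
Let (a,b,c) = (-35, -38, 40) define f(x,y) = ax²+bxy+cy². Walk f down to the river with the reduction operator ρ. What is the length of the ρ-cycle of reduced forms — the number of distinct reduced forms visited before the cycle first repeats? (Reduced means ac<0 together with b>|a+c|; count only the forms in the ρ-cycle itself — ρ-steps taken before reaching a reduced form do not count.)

D = 7044, ⌊√D⌋ = 83
descent: ρ → (40,38,-35)  [lands on river]
river: ρ → (-35,32,43)
river: ρ → (43,54,-24)
river: ρ → (-24,42,55)
river: ρ → (55,68,-11)
river: ρ → (-11,64,67)
river: ρ → (67,70,-8)
river: ρ → (-8,74,49)
river: ρ → (49,24,-33)
river: ρ → (-33,42,40)
ρ-cycle length = 10 (tail of 1 descent step not counted)

10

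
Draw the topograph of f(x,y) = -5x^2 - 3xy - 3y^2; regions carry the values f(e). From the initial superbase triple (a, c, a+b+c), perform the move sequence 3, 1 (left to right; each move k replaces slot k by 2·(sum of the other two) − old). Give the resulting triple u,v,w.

start (-5,-3,-11) = (f(1,0),f(0,1),f(1,1))
replace slot 3: 2·((-5)+(-3)) − (-11) = -5 → (-5,-3,-5)
replace slot 1: 2·((-3)+(-5)) − (-5) = -11 → (-11,-3,-5)

-11,-3,-5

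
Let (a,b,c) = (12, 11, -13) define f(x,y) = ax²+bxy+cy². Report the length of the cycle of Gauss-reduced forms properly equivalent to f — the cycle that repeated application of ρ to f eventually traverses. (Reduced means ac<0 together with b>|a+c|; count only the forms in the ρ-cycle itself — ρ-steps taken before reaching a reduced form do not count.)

D = 745, ⌊√D⌋ = 27
river: ρ → (-13,15,10)
river: ρ → (10,25,-3)
river: ρ → (-3,23,18)
river: ρ → (18,13,-8)
river: ρ → (-8,19,12)
river: ρ → (12,5,-15)
river: ρ → (-15,25,2)
river: ρ → (2,27,-2)
river: ρ → (-2,25,15)
river: ρ → (15,5,-12)
river: ρ → (-12,19,8)
river: ρ → (8,13,-18)
river: ρ → (-18,23,3)
river: ρ → (3,25,-10)
river: ρ → (-10,15,13)
river: ρ → (13,11,-12)
river: ρ → (-12,13,12)
river: ρ → (12,11,-13)
ρ-cycle length = 18 (tail of 0 descent steps not counted)

18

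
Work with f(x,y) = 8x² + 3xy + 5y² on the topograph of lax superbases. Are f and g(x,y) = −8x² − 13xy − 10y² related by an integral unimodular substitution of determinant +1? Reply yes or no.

D₁ = -151, D₂ = -151
f: flip: (8,3,5)→(5,-3,8)
f: reduced (well bottom): (5,-3,8) with a≤c, −a<b≤a
g is negative-definite; reduce −g:
−g: translate: b→-3 (≡13 mod 16), so (8,13,10)→(8,-3,5)
−g: flip: (8,-3,5)→(5,3,8)
−g: reduced (well bottom): (5,3,8) with a≤c, −a<b≤a
flip sign back: reduced form of g is (-5,-3,-8)
reduced forms (5, -3, 8) vs (-5, -3, -8) ⇒ inequivalent

no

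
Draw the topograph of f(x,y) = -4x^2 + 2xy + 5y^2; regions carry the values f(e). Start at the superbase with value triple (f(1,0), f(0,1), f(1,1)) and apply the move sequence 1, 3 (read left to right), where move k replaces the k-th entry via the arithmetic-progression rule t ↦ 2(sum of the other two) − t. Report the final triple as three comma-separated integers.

start (-4,5,3) = (f(1,0),f(0,1),f(1,1))
replace slot 1: 2·(5+3) − (-4) = 20 → (20,5,3)
replace slot 3: 2·(20+5) − 3 = 47 → (20,5,47)

20,5,47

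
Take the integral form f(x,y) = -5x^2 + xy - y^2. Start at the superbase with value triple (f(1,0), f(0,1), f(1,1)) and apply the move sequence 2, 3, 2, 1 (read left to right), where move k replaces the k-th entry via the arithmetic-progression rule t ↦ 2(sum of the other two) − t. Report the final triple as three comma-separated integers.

start (-5,-1,-5) = (f(1,0),f(0,1),f(1,1))
replace slot 2: 2·((-5)+(-5)) − (-1) = -19 → (-5,-19,-5)
replace slot 3: 2·((-5)+(-19)) − (-5) = -43 → (-5,-19,-43)
replace slot 2: 2·((-5)+(-43)) − (-19) = -77 → (-5,-77,-43)
replace slot 1: 2·((-77)+(-43)) − (-5) = -235 → (-235,-77,-43)

-235,-77,-43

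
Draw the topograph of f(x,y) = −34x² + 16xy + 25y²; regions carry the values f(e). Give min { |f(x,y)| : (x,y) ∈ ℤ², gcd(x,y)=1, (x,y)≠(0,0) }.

river: ρ → (25,34,-25)
river: ρ → (-25,16,34)
river: ρ → (34,52,-7)
river: ρ → (-7,60,2)
river: ρ → (2,60,-7)
river: ρ → (-7,52,34)
river: ρ → (34,16,-25)
river: ρ → (-25,34,25)
river: ρ → (25,16,-34)
river: ρ → (-34,52,7)
river: ρ → (7,60,-2)
river: ρ → (-2,60,7)
river: ρ → (7,52,-34)
river: ρ → (-34,16,25)
closes: descent 0, river 14
min |a| on river = 2

2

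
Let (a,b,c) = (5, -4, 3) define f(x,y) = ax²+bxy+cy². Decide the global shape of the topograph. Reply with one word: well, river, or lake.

D = b²−4ac = (-4)² − 4·5·3 = -44
D < 0 ⇒ definite ⇒ every region one sign ⇒ single well

well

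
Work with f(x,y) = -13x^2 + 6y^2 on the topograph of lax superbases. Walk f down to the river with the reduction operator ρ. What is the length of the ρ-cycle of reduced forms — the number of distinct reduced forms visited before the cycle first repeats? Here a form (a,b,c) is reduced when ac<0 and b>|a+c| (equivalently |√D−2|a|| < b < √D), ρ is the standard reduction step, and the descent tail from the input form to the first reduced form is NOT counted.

D = 312, ⌊√D⌋ = 17
descent: ρ → (6,12,-7)  [lands on river]
river: ρ → (-7,16,2)
river: ρ → (2,16,-7)
river: ρ → (-7,12,6)
ρ-cycle length = 4 (tail of 1 descent step not counted)

4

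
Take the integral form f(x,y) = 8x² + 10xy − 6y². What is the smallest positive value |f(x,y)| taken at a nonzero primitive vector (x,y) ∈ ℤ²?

river: ρ → (-6,14,4)
river: ρ → (4,10,-12)
river: ρ → (-12,14,2)
river: ρ → (2,14,-12)
river: ρ → (-12,10,4)
river: ρ → (4,14,-6)
river: ρ → (-6,10,8)
river: ρ → (8,6,-8)
river: ρ → (-8,10,6)
river: ρ → (6,14,-4)
river: ρ → (-4,10,12)
river: ρ → (12,14,-2)
river: ρ → (-2,14,12)
river: ρ → (12,10,-4)
river: ρ → (-4,14,6)
river: ρ → (6,10,-8)
river: ρ → (-8,6,8)
river: ρ → (8,10,-6)
closes: descent 0, river 18
min |a| on river = 2

2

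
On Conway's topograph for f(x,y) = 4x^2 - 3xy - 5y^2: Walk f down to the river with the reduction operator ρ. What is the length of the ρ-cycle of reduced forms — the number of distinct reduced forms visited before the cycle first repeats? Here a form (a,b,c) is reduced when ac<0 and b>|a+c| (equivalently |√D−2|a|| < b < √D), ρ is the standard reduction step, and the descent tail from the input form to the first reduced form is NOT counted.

D = 89, ⌊√D⌋ = 9
descent: ρ → (-5,3,4)  [lands on river]
river: ρ → (4,5,-4)
river: ρ → (-4,3,5)
river: ρ → (5,7,-2)
river: ρ → (-2,9,1)
river: ρ → (1,9,-2)
river: ρ → (-2,7,5)
river: ρ → (5,3,-4)
river: ρ → (-4,5,4)
river: ρ → (4,3,-5)
river: ρ → (-5,7,2)
river: ρ → (2,9,-1)
river: ρ → (-1,9,2)
river: ρ → (2,7,-5)
ρ-cycle length = 14 (tail of 1 descent step not counted)

14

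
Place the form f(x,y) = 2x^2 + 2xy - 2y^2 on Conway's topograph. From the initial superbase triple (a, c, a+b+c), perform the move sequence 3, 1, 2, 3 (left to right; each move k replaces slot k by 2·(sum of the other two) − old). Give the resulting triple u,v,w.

start (2,-2,2) = (f(1,0),f(0,1),f(1,1))
replace slot 3: 2·(2+(-2)) − 2 = -2 → (2,-2,-2)
replace slot 1: 2·((-2)+(-2)) − 2 = -10 → (-10,-2,-2)
replace slot 2: 2·((-10)+(-2)) − (-2) = -22 → (-10,-22,-2)
replace slot 3: 2·((-10)+(-22)) − (-2) = -62 → (-10,-22,-62)

-10,-22,-62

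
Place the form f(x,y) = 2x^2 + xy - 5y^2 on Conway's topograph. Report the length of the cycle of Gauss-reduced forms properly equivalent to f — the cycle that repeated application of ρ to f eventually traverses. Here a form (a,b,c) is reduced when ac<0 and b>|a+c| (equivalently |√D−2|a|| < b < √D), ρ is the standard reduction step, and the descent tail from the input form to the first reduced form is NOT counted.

D = 41, ⌊√D⌋ = 6
descent: ρ → (-5,-1,2)
descent: ρ → (2,5,-2)  [lands on river]
river: ρ → (-2,3,4)
river: ρ → (4,5,-1)
river: ρ → (-1,5,4)
river: ρ → (4,3,-2)
river: ρ → (-2,5,2)
river: ρ → (2,3,-4)
river: ρ → (-4,5,1)
river: ρ → (1,5,-4)
river: ρ → (-4,3,2)
ρ-cycle length = 10 (tail of 2 descent steps not counted)

10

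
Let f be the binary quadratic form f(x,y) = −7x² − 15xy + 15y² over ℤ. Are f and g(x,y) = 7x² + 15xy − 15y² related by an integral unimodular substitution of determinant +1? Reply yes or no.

D₁ = 645, D₂ = 645
river cycle of f (length 6): (15, 15, -7), (-7, 13, 17), (17, 21, -3), (-3, 21, 17), (17, 13, -7), (-7, 15, 15)
river cycle of g (length 6): (-15, 15, 7), (7, 13, -17), (-17, 21, 3), (3, 21, -17), (-17, 13, 7), (7, 15, -15)
cycles differ ⇒ inequivalent

no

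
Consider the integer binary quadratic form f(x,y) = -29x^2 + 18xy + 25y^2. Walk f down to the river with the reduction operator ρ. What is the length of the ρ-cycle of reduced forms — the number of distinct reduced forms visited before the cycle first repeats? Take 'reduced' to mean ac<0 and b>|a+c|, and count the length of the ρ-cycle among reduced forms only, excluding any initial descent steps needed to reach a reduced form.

D = 3224, ⌊√D⌋ = 56
river: ρ → (25,32,-22)
river: ρ → (-22,56,1)
river: ρ → (1,56,-22)
river: ρ → (-22,32,25)
river: ρ → (25,18,-29)
river: ρ → (-29,40,14)
river: ρ → (14,44,-23)
river: ρ → (-23,48,10)
river: ρ → (10,52,-13)
river: ρ → (-13,52,10)
river: ρ → (10,48,-23)
river: ρ → (-23,44,14)
river: ρ → (14,40,-29)
river: ρ → (-29,18,25)
ρ-cycle length = 14 (tail of 0 descent steps not counted)

14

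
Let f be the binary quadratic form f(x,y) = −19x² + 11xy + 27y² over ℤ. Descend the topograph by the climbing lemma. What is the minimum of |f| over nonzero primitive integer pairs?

river: ρ → (27,43,-3)
river: ρ → (-3,41,41)
river: ρ → (41,41,-3)
river: ρ → (-3,43,27)
river: ρ → (27,11,-19)
river: ρ → (-19,27,19)
river: ρ → (19,11,-27)
river: ρ → (-27,43,3)
river: ρ → (3,41,-41)
river: ρ → (-41,41,3)
river: ρ → (3,43,-27)
river: ρ → (-27,11,19)
river: ρ → (19,27,-19)
river: ρ → (-19,11,27)
closes: descent 0, river 14
min |a| on river = 3

3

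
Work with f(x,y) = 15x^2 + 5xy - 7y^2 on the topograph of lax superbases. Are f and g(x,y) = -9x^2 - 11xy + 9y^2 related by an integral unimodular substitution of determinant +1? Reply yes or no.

D₁ = 445, D₂ = 445
river cycle of f (length 6): (-7, 9, 13), (13, 17, -3), (-3, 19, 7), (7, 9, -13), (-13, 17, 3), (3, 19, -7)
river cycle of g (length 10): (9, 11, -9), (-9, 7, 11), (11, 15, -5), (-5, 15, 11), (11, 7, -9), (-9, 11, 9), (9, 7, -11), (-11, 15, 5), (5, 15, -11), (-11, 7, 9)
cycles differ ⇒ inequivalent

no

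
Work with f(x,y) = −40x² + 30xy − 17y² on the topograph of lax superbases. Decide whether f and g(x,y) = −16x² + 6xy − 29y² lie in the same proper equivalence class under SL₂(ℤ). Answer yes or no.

D₁ = -1820, D₂ = -1820
f is negative-definite; reduce −f:
−f: flip: (40,-30,17)→(17,30,40)
−f: translate: b→-4 (≡30 mod 34), so (17,30,40)→(17,-4,27)
−f: reduced (well bottom): (17,-4,27) with a≤c, −a<b≤a
flip sign back: reduced form of f is (-17,4,-27)
g is negative-definite; reduce −g:
−g: reduced (well bottom): (16,-6,29) with a≤c, −a<b≤a
flip sign back: reduced form of g is (-16,6,-29)
reduced forms (-17, 4, -27) vs (-16, 6, -29) ⇒ inequivalent

no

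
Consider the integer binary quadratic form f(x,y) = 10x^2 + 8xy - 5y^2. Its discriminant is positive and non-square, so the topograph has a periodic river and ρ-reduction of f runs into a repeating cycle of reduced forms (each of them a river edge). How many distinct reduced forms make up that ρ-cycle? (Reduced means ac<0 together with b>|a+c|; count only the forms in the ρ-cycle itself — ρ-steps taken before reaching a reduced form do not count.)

D = 264, ⌊√D⌋ = 16
river: ρ → (-5,12,6)
river: ρ → (6,12,-5)
river: ρ → (-5,8,10)
river: ρ → (10,12,-3)
river: ρ → (-3,12,10)
river: ρ → (10,8,-5)
ρ-cycle length = 6 (tail of 0 descent steps not counted)

6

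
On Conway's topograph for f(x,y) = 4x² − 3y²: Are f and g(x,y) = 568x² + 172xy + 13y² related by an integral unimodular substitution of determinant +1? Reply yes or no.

D₁ = 48, D₂ = 48
river cycle of f (length 2): (-3, 6, 1), (1, 6, -3)
river cycle of g (length 2): (1, 6, -3), (-3, 6, 1)
cycles coincide ⇒ equivalent

yes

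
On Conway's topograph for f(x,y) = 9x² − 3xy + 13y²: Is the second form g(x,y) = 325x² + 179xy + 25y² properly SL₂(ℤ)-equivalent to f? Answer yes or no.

D₁ = -459, D₂ = -459
f: reduced (well bottom): (9,-3,13) with a≤c, −a<b≤a
g: flip: (325,179,25)→(25,-179,325)
g: translate: b→21 (≡-179 mod 50), so (25,-179,325)→(25,21,9)
g: flip: (25,21,9)→(9,-21,25)
g: translate: b→-3 (≡-21 mod 18), so (9,-21,25)→(9,-3,13)
g: reduced (well bottom): (9,-3,13) with a≤c, −a<b≤a
reduced forms (9, -3, 13) vs (9, -3, 13) ⇒ equivalent

yes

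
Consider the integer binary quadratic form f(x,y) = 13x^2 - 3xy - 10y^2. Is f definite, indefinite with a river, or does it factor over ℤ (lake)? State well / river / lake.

D = b²−4ac = (-3)² − 4·13·(-10) = 529
D = 23² is a perfect square ⇒ form factors over ℤ ⇒ lakes

lake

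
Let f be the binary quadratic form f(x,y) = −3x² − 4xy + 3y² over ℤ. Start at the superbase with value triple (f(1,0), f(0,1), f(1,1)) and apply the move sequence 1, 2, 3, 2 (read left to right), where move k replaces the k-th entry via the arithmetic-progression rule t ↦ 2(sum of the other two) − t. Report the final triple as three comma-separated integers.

start (-3,3,-4) = (f(1,0),f(0,1),f(1,1))
replace slot 1: 2·(3+(-4)) − (-3) = 1 → (1,3,-4)
replace slot 2: 2·(1+(-4)) − 3 = -9 → (1,-9,-4)
replace slot 3: 2·(1+(-9)) − (-4) = -12 → (1,-9,-12)
replace slot 2: 2·(1+(-12)) − (-9) = -13 → (1,-13,-12)

1,-13,-12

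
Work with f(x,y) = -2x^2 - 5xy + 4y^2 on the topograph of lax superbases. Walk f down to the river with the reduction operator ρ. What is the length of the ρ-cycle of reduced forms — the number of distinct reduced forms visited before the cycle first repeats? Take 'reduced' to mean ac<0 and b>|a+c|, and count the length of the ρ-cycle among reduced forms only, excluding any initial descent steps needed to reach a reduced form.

D = 57, ⌊√D⌋ = 7
descent: ρ → (4,5,-2)  [lands on river]
river: ρ → (-2,7,1)
river: ρ → (1,7,-2)
river: ρ → (-2,5,4)
river: ρ → (4,3,-3)
river: ρ → (-3,3,4)
ρ-cycle length = 6 (tail of 1 descent step not counted)

6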